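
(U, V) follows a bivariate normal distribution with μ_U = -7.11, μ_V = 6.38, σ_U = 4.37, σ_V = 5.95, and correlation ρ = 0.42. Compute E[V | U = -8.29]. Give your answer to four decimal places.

For a bivariate normal, E[V | U=x] = μ_V + ρ·(σ_V/σ_U)·(x − μ_U).
E[V | U=-8.29] = 6.38 + (0.42)·(5.95/4.37)·(-8.29 − (-7.11)) = 6.38 + (0.57185)·(-1.18) = 5.7052.

5.7052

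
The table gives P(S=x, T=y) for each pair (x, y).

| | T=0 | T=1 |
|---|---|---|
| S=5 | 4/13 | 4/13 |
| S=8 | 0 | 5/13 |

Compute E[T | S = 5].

P(S = 5) = 8/13.
Σ T·P over the event = 0·(4/13) + 1·(4/13) = 4/13.
E[T | S = 5] = (4/13) / (8/13) = 1/2.

1/2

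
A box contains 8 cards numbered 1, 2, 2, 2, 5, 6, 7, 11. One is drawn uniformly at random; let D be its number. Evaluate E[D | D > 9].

11

P(D > 9) = 1/8.
Σ over the event: 11·1/8 = 11/8.
E[D | D > 9] = (11/8) / (1/8) = 11.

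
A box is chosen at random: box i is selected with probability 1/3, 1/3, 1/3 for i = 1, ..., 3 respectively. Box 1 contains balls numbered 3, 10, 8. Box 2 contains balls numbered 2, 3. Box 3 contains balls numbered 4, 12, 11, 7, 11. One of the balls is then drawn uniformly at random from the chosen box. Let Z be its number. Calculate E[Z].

37/6

E[Z | box 1] = (3+10+8)/3 = 7.
E[Z | box 2] = (2+3)/2 = 5/2.
E[Z | box 3] = (4+12+11+7+11)/5 = 9.
E[Z] = (1/3)·(7) + (1/3)·(5/2) + (1/3)·(9) = 37/6.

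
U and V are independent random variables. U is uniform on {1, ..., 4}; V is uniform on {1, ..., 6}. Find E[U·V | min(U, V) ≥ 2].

P(min(U, V) ≥ 2) = 5/8.
Summing UV·P(x,y) over outcomes with min(U, V) ≥ 2 gives 15/2.
E[U·V | min(U, V) ≥ 2] = (15/2) / (5/8) = 12.

12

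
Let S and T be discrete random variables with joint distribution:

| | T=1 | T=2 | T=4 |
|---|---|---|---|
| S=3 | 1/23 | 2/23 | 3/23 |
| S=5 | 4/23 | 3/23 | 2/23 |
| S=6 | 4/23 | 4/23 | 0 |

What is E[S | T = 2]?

P(T = 2) = 9/23.
Σ S·P over the event = 3·(2/23) + 5·(3/23) + 6·(4/23) = 45/23.
E[S | T = 2] = (45/23) / (9/23) = 5.

5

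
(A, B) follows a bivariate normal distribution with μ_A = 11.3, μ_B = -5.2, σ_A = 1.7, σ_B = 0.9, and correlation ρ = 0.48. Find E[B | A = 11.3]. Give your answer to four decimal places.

-5.2000

The regression of B on A has slope ρ·σ_B/σ_A and passes through (μ_A, μ_B).
E[B | A=11.3] = -5.2 + (0.48)·(0.9/1.7)·(11.3 − (11.3)) = -5.2 + (0.25412)·(0) = -5.2000.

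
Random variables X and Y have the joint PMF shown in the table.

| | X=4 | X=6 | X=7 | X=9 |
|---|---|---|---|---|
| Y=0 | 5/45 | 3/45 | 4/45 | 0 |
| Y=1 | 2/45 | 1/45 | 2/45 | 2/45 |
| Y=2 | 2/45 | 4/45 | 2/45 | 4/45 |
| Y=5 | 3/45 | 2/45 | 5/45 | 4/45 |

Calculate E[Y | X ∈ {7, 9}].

P(X ∈ {7, 9}) = 23/45.
Σ Y·P over the event = 0·(4/45) + 1·(2/45) + 2·(2/45) + 5·(5/45) + 1·(2/45) + 2·(4/45) + 5·(4/45) = 61/45.
E[Y | X ∈ {7, 9}] = (61/45) / (23/45) = 61/23.

61/23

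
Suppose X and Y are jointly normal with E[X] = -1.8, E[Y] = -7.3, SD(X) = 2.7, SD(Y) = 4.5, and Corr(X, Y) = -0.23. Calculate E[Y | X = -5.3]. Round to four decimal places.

The regression of Y on X has slope ρ·σ_Y/σ_X and passes through (μ_X, μ_Y).
E[Y | X=-5.3] = -7.3 + (-0.23)·(4.5/2.7)·(-5.3 − (-1.8)) = -7.3 + (-0.38333)·(-3.5) = -5.9583.

-5.9583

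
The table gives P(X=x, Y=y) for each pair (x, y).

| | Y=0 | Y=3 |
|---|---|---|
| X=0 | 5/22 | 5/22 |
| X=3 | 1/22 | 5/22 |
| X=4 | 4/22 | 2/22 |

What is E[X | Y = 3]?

P(Y = 3) = 6/11.
Summing X·P(X=x,Y=y) over the conditioning event gives 23/22.
E[X | Y = 3] = (23/22) / (6/11) = 23/12.

23/12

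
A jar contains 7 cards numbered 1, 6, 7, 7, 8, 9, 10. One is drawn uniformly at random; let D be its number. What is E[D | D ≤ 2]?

P(D ≤ 2) = 1/7.
Σ over the event: 1·1/7 = 1/7.
E[D | D ≤ 2] = (1/7) / (1/7) = 1.

1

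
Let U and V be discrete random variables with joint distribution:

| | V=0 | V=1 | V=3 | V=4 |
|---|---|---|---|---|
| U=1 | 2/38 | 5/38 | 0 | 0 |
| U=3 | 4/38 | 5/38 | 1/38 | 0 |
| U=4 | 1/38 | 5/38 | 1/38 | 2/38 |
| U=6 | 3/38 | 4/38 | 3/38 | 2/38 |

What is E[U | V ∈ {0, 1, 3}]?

125/34

P(V ∈ {0, 1, 3}) = 17/19.
Summing U·P(U=x,V=y) over the conditioning event gives 125/38.
E[U | V ∈ {0, 1, 3}] = (125/38) / (17/19) = 125/34.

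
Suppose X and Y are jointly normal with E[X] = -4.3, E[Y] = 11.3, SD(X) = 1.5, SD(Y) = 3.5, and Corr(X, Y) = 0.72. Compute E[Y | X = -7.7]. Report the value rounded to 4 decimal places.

E[Y | X=x] = μ_Y + ρ(σ_Y/σ_X)(x − μ_X) for jointly normal variables.
E[Y | X=-7.7] = 11.3 + (0.72)·(3.5/1.5)·(-7.7 − (-4.3)) = 11.3 + (1.68)·(-3.4) = 5.5880.

5.5880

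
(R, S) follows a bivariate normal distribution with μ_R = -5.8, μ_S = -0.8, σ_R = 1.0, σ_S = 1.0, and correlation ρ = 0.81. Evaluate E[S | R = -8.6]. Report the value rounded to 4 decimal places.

For a bivariate normal, E[S | R=x] = μ_S + ρ·(σ_S/σ_R)·(x − μ_R).
E[S | R=-8.6] = -0.8 + (0.81)·(1.0/1.0)·(-8.6 − (-5.8)) = -0.8 + (0.81)·(-2.8) = -3.0680.

-3.0680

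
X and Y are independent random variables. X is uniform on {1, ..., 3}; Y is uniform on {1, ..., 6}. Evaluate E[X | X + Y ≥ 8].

P(X + Y ≥ 8) = 1/6.
Summing X·P(x,y) over outcomes with X + Y ≥ 8 gives 4/9.
E[X | X + Y ≥ 8] = (4/9) / (1/6) = 8/3.

8/3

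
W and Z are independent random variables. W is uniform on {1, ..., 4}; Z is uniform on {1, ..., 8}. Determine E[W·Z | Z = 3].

Outcomes with Z = 3: (1,3), (2,3), (3,3), (4,3), each with probability 1/32.
E[W·Z | Z = 3] = (3 + 6 + 9 + 12) / 4 = 15/2.

15/2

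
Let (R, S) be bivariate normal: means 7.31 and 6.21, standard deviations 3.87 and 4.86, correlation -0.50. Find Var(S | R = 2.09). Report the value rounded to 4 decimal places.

17.7147

For a bivariate normal, Var(S | R=x) = σ_S²(1 − ρ²).
Var(S | R=2.09) = (4.86)²·(1 − (-0.50)²) = 23.6196·0.75 = 17.7147.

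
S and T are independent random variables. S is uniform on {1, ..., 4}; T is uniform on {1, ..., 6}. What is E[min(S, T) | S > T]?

5/3

Outcomes with S > T: (2,1), (3,1), (3,2), (4,1), (4,2), (4,3), each with probability 1/24.
E[min(S, T) | S > T] = (1 + 1 + 2 + 1 + 2 + 3) / 6 = 5/3.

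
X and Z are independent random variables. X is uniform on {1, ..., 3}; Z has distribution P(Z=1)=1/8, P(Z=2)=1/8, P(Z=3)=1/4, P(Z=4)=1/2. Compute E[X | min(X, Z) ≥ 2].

5/2

P(min(X, Z) ≥ 2) = 7/12.
Summing X·P(x,y) over outcomes with min(X, Z) ≥ 2 gives 35/24.
E[X | min(X, Z) ≥ 2] = (35/24) / (7/12) = 5/2.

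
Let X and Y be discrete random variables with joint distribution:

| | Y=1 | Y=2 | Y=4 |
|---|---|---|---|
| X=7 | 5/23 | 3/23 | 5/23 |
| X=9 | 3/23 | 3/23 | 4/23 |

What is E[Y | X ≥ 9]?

P(X ≥ 9) = 10/23.
Σ Y·P over the event = 1·(3/23) + 2·(3/23) + 4·(4/23) = 25/23.
E[Y | X ≥ 9] = (25/23) / (10/23) = 5/2.

5/2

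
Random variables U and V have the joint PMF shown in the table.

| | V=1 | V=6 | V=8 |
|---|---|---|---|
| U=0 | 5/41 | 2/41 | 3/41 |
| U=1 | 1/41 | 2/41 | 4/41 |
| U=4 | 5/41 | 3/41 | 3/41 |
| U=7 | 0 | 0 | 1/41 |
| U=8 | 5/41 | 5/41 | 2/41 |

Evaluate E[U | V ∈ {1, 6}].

P(V ∈ {1, 6}) = 28/41.
Σ U·P over the event = 0·(5/41) + 0·(2/41) + 1·(1/41) + 1·(2/41) + 4·(5/41) + 4·(3/41) + 8·(5/41) + 8·(5/41) = 115/41.
E[U | V ∈ {1, 6}] = (115/41) / (28/41) = 115/28.

115/28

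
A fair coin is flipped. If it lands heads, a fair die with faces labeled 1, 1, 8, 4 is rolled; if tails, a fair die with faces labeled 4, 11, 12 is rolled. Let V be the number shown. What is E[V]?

E[V | heads] = (1+1+8+4)/4 = 7/2.
E[V | tails] = (4+11+12)/3 = 9.
E[V] = (1/2)·(7/2) + (1/2)·(9) = 25/4.

25/4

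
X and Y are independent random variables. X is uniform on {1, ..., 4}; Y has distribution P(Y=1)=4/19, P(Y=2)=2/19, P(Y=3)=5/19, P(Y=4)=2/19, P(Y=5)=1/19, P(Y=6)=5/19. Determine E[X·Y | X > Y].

P(X > Y) = 21/76.
Summing XY·P(x,y) over outcomes with X > Y gives 31/19.
E[X·Y | X > Y] = (31/19) / (21/76) = 124/21.

124/21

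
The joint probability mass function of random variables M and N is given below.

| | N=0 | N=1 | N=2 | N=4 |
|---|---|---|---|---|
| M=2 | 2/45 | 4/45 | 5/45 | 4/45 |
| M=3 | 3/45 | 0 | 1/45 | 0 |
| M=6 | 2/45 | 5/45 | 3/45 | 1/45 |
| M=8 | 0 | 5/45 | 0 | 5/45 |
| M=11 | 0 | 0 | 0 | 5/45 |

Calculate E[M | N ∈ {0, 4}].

67/11

P(N ∈ {0, 4}) = 22/45.
Σ M·P over the event = 2·(2/45) + 2·(4/45) + 3·(3/45) + 6·(2/45) + 6·(1/45) + 8·(5/45) + 11·(5/45) = 134/45.
E[M | N ∈ {0, 4}] = (134/45) / (22/45) = 67/11.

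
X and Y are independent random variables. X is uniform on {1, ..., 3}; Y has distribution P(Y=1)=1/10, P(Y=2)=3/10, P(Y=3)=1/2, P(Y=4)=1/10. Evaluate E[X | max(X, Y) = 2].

11/7

P(max(X, Y) = 2) = 7/30.
Summing X·P(x,y) over outcomes with max(X, Y) = 2 gives 11/30.
E[X | max(X, Y) = 2] = (11/30) / (7/30) = 11/7.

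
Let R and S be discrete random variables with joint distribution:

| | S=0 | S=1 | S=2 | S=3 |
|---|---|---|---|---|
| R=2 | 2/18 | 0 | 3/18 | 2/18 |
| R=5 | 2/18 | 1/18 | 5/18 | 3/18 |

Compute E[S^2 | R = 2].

P(R = 2) = 7/18.
Σ S^2·P over the event = 0·(2/18) + 4·(3/18) + 9·(2/18) = 5/3.
E[S^2 | R = 2] = (5/3) / (7/18) = 30/7.

30/7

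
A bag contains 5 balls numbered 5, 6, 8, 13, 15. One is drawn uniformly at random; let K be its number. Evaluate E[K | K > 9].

14

P(K > 9) = 2/5.
Σ over the event: 13·1/5 + 15·1/5 = 28/5.
E[K | K > 9] = (28/5) / (2/5) = 14.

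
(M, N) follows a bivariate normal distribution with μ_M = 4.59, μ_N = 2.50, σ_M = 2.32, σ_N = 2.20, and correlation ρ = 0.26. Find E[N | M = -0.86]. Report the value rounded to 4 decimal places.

1.1563

E[N | M=x] = μ_N + ρ(σ_N/σ_M)(x − μ_M) for jointly normal variables.
E[N | M=-0.86] = 2.50 + (0.26)·(2.20/2.32)·(-0.86 − (4.59)) = 2.50 + (0.24655)·(-5.45) = 1.1563.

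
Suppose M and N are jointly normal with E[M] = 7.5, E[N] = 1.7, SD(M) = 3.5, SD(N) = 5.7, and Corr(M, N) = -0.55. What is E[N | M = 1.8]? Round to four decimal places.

6.8056

The regression of N on M has slope ρ·σ_N/σ_M and passes through (μ_M, μ_N).
E[N | M=1.8] = 1.7 + (-0.55)·(5.7/3.5)·(1.8 − (7.5)) = 1.7 + (-0.895714)·(-5.7) = 6.8056.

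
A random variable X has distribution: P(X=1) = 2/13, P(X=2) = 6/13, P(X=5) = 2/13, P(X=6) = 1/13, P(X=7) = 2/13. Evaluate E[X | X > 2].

6

P(X > 2) = 5/13.
Σ over the event: 5·2/13 + 6·1/13 + 7·2/13 = 30/13.
E[X | X > 2] = (30/13) / (5/13) = 6.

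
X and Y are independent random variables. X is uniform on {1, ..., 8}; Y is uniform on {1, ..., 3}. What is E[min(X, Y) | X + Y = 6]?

2

Outcomes with X + Y = 6: (3,3), (4,2), (5,1), each with probability 1/24.
E[min(X, Y) | X + Y = 6] = (3 + 2 + 1) / 3 = 2.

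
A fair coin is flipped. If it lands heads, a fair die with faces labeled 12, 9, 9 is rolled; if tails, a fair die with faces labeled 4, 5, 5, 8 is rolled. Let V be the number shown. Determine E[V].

31/4

E[V | heads] = (12+9+9)/3 = 10.
E[V | tails] = (4+5+5+8)/4 = 11/2.
By the law of total expectation,
E[V] = (1/2)·(10) + (1/2)·(11/2) = 31/4.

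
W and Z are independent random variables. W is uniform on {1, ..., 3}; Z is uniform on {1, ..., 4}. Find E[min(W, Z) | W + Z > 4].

Outcomes with W + Z > 4: (1,4), (2,3), (2,4), (3,2), (3,3), (3,4), each with probability 1/12.
E[min(W, Z) | W + Z > 4] = (1 + 2 + 2 + 2 + 3 + 3) / 6 = 13/6.

13/6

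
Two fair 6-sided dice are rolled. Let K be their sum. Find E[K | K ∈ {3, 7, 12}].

P(K ∈ {3, 7, 12}) = 1/4.
Σ over the event: 3·1/18 + 7·1/6 + 12·1/36 = 5/3.
E[K | K ∈ {3, 7, 12}] = (5/3) / (1/4) = 20/3.

20/3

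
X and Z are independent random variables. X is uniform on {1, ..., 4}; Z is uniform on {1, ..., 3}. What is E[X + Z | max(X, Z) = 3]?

P(max(X, Z) = 3) = 5/12.
Summing (X+Z)·P(x,y) over outcomes with max(X, Z) = 3 gives 2.
E[X + Z | max(X, Z) = 3] = (2) / (5/12) = 24/5.

24/5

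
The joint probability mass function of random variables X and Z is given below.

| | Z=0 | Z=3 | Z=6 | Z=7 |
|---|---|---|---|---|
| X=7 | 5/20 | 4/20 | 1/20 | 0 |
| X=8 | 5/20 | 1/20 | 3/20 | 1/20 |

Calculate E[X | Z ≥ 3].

P(Z ≥ 3) = 1/2.
Σ X·P over the event = 7·(4/20) + 7·(1/20) + 8·(1/20) + 8·(3/20) + 8·(1/20) = 15/4.
E[X | Z ≥ 3] = (15/4) / (1/2) = 15/2.

15/2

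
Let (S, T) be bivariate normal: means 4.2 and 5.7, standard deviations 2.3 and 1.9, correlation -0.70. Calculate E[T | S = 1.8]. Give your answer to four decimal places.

7.0878

For a bivariate normal, E[T | S=x] = μ_T + ρ·(σ_T/σ_S)·(x − μ_S).
E[T | S=1.8] = 5.7 + (-0.70)·(1.9/2.3)·(1.8 − (4.2)) = 5.7 + (-0.57826)·(-2.4) = 7.0878.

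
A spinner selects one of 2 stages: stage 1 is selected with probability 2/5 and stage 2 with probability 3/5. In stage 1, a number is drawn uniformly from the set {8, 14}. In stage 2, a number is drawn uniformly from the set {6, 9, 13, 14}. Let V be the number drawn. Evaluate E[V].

107/10

E[V | stage 1] = (8+14)/2 = 11.
E[V | stage 2] = (6+9+13+14)/4 = 21/2.
E[V] = (2/5)·(11) + (3/5)·(21/2) = 107/10.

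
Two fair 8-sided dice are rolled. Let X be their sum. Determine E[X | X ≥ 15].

P(X ≥ 15) = 3/64.
Σ over the event: 15·1/32 + 16·1/64 = 23/32.
E[X | X ≥ 15] = (23/32) / (3/64) = 46/3.

46/3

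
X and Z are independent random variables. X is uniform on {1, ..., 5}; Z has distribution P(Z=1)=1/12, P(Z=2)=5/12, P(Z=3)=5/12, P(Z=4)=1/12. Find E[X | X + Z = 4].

18/11

P(X + Z = 4) = 11/60.
Summing X·P(x,y) over outcomes with X + Z = 4 gives 3/10.
E[X | X + Z = 4] = (3/10) / (11/60) = 18/11.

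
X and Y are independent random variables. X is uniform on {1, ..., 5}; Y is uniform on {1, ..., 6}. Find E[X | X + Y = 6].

Outcomes with X + Y = 6: (1,5), (2,4), (3,3), (4,2), (5,1), each with probability 1/30.
E[X | X + Y = 6] = (1 + 2 + 3 + 4 + 5) / 5 = 3.

3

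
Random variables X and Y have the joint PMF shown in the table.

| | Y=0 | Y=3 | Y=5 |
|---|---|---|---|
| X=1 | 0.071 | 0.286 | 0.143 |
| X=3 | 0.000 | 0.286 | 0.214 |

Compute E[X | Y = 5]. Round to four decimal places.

P(Y = 5) = 0.357.
Σ X·P over the event = 1·(0.143) + 3·(0.214) = 0.785.
E[X | Y = 5] = (0.785) / (0.357) = 2.1989.

2.1989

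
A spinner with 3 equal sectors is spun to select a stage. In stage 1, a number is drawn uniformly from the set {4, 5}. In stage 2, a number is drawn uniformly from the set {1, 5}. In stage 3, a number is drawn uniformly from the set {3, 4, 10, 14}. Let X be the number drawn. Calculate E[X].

61/12

E[X | stage 1] = (4+5)/2 = 9/2.
E[X | stage 2] = (1+5)/2 = 3.
E[X | stage 3] = (3+4+10+14)/4 = 31/4.
By the law of total expectation,
E[X] = (1/3)·(9/2) + (1/3)·(3) + (1/3)·(31/4) = 61/12.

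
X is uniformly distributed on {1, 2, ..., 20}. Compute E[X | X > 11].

16

Given X > 11, X is equally likely to be any of {12, 13, 14, 15, 16, 17, 18, 19, 20}.
E[X | X > 11] = (12 + 13 + 14 + 15 + 16 + 17 + 18 + 19 + 20) / 9 = 16.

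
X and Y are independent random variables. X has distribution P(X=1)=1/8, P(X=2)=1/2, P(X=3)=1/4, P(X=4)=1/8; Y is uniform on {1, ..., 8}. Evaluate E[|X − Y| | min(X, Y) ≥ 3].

P(min(X, Y) ≥ 3) = 9/32.
Summing |X−Y|·P(x,y) over outcomes with min(X, Y) ≥ 3 gives 41/64.
E[|X − Y| | min(X, Y) ≥ 3] = (41/64) / (9/32) = 41/18.

41/18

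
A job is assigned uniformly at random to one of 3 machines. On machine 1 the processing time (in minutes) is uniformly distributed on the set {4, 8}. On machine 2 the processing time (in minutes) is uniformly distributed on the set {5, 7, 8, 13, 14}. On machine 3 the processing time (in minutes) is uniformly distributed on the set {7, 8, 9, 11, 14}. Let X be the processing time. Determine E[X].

42/5

E[X | machine 1] = (4+8)/2 = 6.
E[X | machine 2] = (5+7+8+13+14)/5 = 47/5.
E[X | machine 3] = (7+8+9+11+14)/5 = 49/5.
By the law of total expectation,
E[X] = (1/3)·(6) + (1/3)·(47/5) + (1/3)·(49/5) = 42/5.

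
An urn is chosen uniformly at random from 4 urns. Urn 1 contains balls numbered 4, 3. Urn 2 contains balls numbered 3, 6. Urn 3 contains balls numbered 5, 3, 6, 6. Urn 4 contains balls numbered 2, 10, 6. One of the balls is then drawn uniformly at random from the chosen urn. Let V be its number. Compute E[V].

E[V | urn 1] = (4+3)/2 = 7/2.
E[V | urn 2] = (3+6)/2 = 9/2.
E[V | urn 3] = (5+3+6+6)/4 = 5.
E[V | urn 4] = (2+10+6)/3 = 6.
By the law of total expectation,
E[V] = (1/4)·(7/2) + (1/4)·(9/2) + (1/4)·(5) + (1/4)·(6) = 19/4.

19/4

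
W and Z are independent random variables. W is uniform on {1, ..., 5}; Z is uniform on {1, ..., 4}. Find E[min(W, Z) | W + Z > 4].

33/14

P(W + Z > 4) = 7/10.
Summing min(W,Z)·P(x,y) over outcomes with W + Z > 4 gives 33/20.
E[min(W, Z) | W + Z > 4] = (33/20) / (7/10) = 33/14.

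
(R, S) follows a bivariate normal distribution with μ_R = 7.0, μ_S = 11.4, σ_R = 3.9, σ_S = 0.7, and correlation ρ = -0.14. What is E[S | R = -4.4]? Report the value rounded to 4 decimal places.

11.6865

For a bivariate normal, E[S | R=x] = μ_S + ρ·(σ_S/σ_R)·(x − μ_R).
E[S | R=-4.4] = 11.4 + (-0.14)·(0.7/3.9)·(-4.4 − (7.0)) = 11.4 + (-0.025128)·(-11.4) = 11.6865.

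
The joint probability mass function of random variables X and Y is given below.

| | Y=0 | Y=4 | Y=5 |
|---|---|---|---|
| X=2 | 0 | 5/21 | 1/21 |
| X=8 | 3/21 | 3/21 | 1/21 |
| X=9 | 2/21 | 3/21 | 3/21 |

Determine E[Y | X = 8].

17/7

P(X = 8) = 1/3.
Σ Y·P over the event = 0·(3/21) + 4·(3/21) + 5·(1/21) = 17/21.
E[Y | X = 8] = (17/21) / (1/3) = 17/7.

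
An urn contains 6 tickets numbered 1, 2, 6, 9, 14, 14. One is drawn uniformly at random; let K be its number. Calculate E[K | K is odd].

5

P(K is odd) = 1/3.
Σ over the event: 1·1/6 + 9·1/6 = 5/3.
E[K | K is odd] = (5/3) / (1/3) = 5.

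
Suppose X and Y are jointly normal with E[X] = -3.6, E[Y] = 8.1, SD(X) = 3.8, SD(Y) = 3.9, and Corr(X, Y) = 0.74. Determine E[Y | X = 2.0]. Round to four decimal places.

E[Y | X=x] = μ_Y + ρ(σ_Y/σ_X)(x − μ_X) for jointly normal variables.
E[Y | X=2.0] = 8.1 + (0.74)·(3.9/3.8)·(2.0 − (-3.6)) = 8.1 + (0.759474)·(5.6) = 12.3531.

12.3531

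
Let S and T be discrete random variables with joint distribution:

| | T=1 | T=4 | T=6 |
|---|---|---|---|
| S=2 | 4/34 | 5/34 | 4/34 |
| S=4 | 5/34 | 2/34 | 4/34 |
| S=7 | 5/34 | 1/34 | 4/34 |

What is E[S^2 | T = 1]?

P(T = 1) = 7/17.
Σ S^2·P over the event = 4·(4/34) + 16·(5/34) + 49·(5/34) = 341/34.
E[S^2 | T = 1] = (341/34) / (7/17) = 341/14.

341/14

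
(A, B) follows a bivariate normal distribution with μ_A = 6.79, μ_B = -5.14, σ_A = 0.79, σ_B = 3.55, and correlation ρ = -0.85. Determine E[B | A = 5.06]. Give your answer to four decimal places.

The regression of B on A has slope ρ·σ_B/σ_A and passes through (μ_A, μ_B).
E[B | A=5.06] = -5.14 + (-0.85)·(3.55/0.79)·(5.06 − (6.79)) = -5.14 + (-3.8196)·(-1.73) = 1.4679.

1.4679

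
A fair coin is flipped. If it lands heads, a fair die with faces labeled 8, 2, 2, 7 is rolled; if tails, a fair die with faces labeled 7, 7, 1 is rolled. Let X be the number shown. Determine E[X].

39/8

E[X | heads] = (8+2+2+7)/4 = 19/4.
E[X | tails] = (7+7+1)/3 = 5.
E[X] = (1/2)·(19/4) + (1/2)·(5) = 39/8.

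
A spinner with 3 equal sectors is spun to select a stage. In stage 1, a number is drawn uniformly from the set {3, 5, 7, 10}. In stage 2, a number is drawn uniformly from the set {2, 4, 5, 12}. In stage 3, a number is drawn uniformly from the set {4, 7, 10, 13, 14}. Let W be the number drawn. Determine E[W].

36/5

E[W | stage 1] = (3+5+7+10)/4 = 25/4.
E[W | stage 2] = (2+4+5+12)/4 = 23/4.
E[W | stage 3] = (4+7+10+13+14)/5 = 48/5.
By the law of total expectation,
E[W] = (1/3)·(25/4) + (1/3)·(23/4) + (1/3)·(48/5) = 36/5.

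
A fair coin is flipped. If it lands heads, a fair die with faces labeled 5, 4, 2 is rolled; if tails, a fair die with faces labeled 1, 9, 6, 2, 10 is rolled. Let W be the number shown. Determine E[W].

139/30

E[W | heads] = (5+4+2)/3 = 11/3.
E[W | tails] = (1+9+6+2+10)/5 = 28/5.
By the law of total expectation,
E[W] = (1/2)·(11/3) + (1/2)·(28/5) = 139/30.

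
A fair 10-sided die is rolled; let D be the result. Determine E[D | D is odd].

5

Given D is odd, D is equally likely to be any of {1, 3, 5, 7, 9}.
E[D | D is odd] = (1 + 3 + 5 + 7 + 9) / 5 = 5.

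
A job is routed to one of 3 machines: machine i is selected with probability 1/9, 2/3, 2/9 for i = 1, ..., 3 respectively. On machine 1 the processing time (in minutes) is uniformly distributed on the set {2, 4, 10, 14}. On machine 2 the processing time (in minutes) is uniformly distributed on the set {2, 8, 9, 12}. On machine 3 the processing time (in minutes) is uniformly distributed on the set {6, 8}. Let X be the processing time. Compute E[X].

68/9

E[X | machine 1] = (2+4+10+14)/4 = 15/2.
E[X | machine 2] = (2+8+9+12)/4 = 31/4.
E[X | machine 3] = (6+8)/2 = 7.
By the law of total expectation,
E[X] = (1/9)·(15/2) + (2/3)·(31/4) + (2/9)·(7) = 68/9.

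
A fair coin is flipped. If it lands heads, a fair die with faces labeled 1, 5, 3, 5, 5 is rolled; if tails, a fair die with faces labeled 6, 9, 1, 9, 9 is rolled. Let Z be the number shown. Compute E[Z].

E[Z | heads] = (1+5+3+5+5)/5 = 19/5.
E[Z | tails] = (6+9+1+9+9)/5 = 34/5.
By the law of total expectation,
E[Z] = (1/2)·(19/5) + (1/2)·(34/5) = 53/10.

53/10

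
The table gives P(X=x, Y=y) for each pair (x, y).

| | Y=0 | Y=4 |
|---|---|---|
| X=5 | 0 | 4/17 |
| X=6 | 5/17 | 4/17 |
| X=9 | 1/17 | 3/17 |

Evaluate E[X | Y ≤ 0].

P(Y ≤ 0) = 6/17.
Σ X·P over the event = 6·(5/17) + 9·(1/17) = 39/17.
E[X | Y ≤ 0] = (39/17) / (6/17) = 13/2.

13/2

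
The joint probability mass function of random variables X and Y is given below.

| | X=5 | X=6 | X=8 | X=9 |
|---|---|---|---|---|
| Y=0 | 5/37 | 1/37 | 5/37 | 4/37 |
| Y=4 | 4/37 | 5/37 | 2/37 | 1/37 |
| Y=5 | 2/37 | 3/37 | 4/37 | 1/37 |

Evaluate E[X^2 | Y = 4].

163/4

P(Y = 4) = 12/37.
Σ X^2·P over the event = 25·(4/37) + 36·(5/37) + 64·(2/37) + 81·(1/37) = 489/37.
E[X^2 | Y = 4] = (489/37) / (12/37) = 163/4.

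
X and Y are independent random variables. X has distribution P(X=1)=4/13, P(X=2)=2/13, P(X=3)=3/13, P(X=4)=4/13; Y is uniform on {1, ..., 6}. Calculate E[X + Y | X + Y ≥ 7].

266/33

P(X + Y ≥ 7) = 11/26.
Summing (X+Y)·P(x,y) over outcomes with X + Y ≥ 7 gives 133/39.
E[X + Y | X + Y ≥ 7] = (133/39) / (11/26) = 266/33.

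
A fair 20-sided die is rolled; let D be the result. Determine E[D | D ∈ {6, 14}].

P(D ∈ {6, 14}) = 1/10.
Σ over the event: 6·1/20 + 14·1/20 = 1.
E[D | D ∈ {6, 14}] = (1) / (1/10) = 10.

10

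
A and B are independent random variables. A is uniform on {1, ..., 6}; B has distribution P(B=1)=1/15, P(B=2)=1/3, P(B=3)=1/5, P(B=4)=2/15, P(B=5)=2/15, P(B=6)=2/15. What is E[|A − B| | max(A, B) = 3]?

P(max(A, B) = 3) = 1/6.
Summing |A−B|·P(x,y) over outcomes with max(A, B) = 3 gives 8/45.
E[|A − B| | max(A, B) = 3] = (8/45) / (1/6) = 16/15.

16/15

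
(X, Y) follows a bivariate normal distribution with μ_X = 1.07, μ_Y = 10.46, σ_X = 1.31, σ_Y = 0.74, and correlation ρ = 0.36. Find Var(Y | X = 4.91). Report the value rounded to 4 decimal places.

For a bivariate normal, Var(Y | X=x) = σ_Y²(1 − ρ²).
Var(Y | X=4.91) = (0.74)²·(1 − (0.36)²) = 0.5476·0.8704 = 0.4766.

0.4766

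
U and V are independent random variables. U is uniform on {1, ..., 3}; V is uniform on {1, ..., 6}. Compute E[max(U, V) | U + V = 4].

Outcomes with U + V = 4: (1,3), (2,2), (3,1), each with probability 1/18.
E[max(U, V) | U + V = 4] = (3 + 2 + 3) / 3 = 8/3.

8/3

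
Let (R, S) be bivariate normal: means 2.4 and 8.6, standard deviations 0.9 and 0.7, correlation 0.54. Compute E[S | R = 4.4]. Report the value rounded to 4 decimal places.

9.4400

The regression of S on R has slope ρ·σ_S/σ_R and passes through (μ_R, μ_S).
E[S | R=4.4] = 8.6 + (0.54)·(0.7/0.9)·(4.4 − (2.4)) = 8.6 + (0.42)·(2) = 9.4400.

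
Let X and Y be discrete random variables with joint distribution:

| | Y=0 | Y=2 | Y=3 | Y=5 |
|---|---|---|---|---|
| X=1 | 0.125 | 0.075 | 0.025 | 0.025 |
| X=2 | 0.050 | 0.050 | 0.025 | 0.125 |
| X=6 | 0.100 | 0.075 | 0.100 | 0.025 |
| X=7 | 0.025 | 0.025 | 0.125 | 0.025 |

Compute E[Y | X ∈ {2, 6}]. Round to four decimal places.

2.5000

P(X ∈ {2, 6}) = 0.550.
Summing Y·P(X=x,Y=y) over the conditioning event gives 1.375.
E[Y | X ∈ {2, 6}] = (1.375) / (0.550) = 2.5000.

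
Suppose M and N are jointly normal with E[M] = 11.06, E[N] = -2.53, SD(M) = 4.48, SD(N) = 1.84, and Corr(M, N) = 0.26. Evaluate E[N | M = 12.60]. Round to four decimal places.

E[N | M=x] = μ_N + ρ(σ_N/σ_M)(x − μ_M) for jointly normal variables.
E[N | M=12.60] = -2.53 + (0.26)·(1.84/4.48)·(12.60 − (11.06)) = -2.53 + (0.1067857)·(1.54) = -2.3656.

-2.3656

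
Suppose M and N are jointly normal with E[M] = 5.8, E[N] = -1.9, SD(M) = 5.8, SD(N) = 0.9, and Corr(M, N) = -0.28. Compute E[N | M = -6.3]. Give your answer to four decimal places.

-1.3743

The regression of N on M has slope ρ·σ_N/σ_M and passes through (μ_M, μ_N).
E[N | M=-6.3] = -1.9 + (-0.28)·(0.9/5.8)·(-6.3 − (5.8)) = -1.9 + (-0.043448)·(-12.1) = -1.3743.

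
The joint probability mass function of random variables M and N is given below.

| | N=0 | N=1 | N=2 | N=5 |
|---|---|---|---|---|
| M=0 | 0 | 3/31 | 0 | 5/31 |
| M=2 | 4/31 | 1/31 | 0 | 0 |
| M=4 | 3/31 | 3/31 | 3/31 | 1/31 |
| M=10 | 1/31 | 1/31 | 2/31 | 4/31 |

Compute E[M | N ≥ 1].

P(N ≥ 1) = 23/31.
Summing M·P(M=x,N=y) over the conditioning event gives 100/31.
E[M | N ≥ 1] = (100/31) / (23/31) = 100/23.

100/23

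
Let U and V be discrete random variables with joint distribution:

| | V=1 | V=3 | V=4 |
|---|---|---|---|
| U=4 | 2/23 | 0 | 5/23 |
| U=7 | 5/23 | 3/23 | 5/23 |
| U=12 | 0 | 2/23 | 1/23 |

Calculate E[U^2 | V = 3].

87

P(V = 3) = 5/23.
Σ U^2·P over the event = 49·(3/23) + 144·(2/23) = 435/23.
E[U^2 | V = 3] = (435/23) / (5/23) = 87.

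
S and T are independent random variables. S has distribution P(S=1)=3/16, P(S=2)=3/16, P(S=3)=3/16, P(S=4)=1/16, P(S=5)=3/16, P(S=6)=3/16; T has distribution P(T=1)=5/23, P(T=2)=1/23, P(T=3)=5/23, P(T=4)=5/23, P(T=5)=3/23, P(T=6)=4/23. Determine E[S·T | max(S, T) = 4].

P(max(S, T) = 4) = 61/368.
Summing ST·P(x,y) over outcomes with max(S, T) = 4 gives 33/23.
E[S·T | max(S, T) = 4] = (33/23) / (61/368) = 528/61.

528/61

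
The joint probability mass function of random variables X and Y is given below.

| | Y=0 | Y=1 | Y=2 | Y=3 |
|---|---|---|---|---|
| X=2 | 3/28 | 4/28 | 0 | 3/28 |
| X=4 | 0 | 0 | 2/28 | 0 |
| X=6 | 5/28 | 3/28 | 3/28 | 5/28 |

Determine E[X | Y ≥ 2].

P(Y ≥ 2) = 13/28.
Σ X·P over the event = 2·(3/28) + 4·(2/28) + 6·(3/28) + 6·(5/28) = 31/14.
E[X | Y ≥ 2] = (31/14) / (13/28) = 62/13.

62/13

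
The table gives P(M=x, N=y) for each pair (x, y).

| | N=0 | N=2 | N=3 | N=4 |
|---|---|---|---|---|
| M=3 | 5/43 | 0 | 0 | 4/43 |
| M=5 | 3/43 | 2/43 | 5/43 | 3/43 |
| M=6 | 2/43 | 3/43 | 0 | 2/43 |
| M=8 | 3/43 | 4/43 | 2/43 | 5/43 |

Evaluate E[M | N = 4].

79/14

P(N = 4) = 14/43.
Summing M·P(M=x,N=y) over the conditioning event gives 79/43.
E[M | N = 4] = (79/43) / (14/43) = 79/14.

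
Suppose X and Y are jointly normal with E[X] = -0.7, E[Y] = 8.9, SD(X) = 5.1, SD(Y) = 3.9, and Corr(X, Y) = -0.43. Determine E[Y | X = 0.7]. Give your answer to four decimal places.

The regression of Y on X has slope ρ·σ_Y/σ_X and passes through (μ_X, μ_Y).
E[Y | X=0.7] = 8.9 + (-0.43)·(3.9/5.1)·(0.7 − (-0.7)) = 8.9 + (-0.328824)·(1.4) = 8.4396.

8.4396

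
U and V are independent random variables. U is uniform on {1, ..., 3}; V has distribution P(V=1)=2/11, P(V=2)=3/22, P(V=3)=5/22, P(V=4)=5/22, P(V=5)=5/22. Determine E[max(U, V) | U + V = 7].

P(U + V = 7) = 5/33.
Summing max(U,V)·P(x,y) over outcomes with U + V = 7 gives 15/22.
E[max(U, V) | U + V = 7] = (15/22) / (5/33) = 9/2.

9/2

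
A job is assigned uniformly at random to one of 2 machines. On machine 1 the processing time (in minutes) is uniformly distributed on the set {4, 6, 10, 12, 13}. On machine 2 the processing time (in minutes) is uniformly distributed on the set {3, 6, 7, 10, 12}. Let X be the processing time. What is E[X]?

E[X | machine 1] = (4+6+10+12+13)/5 = 9.
E[X | machine 2] = (3+6+7+10+12)/5 = 38/5.
E[X] = (1/2)·(9) + (1/2)·(38/5) = 83/10.

83/10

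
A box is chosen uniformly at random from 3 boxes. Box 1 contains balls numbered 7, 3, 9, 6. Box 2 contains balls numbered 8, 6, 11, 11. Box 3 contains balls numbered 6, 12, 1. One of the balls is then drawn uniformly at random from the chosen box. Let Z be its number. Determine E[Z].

259/36

E[Z | box 1] = (7+3+9+6)/4 = 25/4.
E[Z | box 2] = (8+6+11+11)/4 = 9.
E[Z | box 3] = (6+12+1)/3 = 19/3.
E[Z] = (1/3)·(25/4) + (1/3)·(9) + (1/3)·(19/3) = 259/36.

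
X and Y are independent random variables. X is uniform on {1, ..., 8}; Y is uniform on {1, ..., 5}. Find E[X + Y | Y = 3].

15/2

Outcomes with Y = 3: (1,3), (2,3), (3,3), (4,3), (5,3), (6,3), (7,3), (8,3), each with probability 1/40.
E[X + Y | Y = 3] = (4 + 5 + 6 + 7 + 8 + 9 + 10 + 11) / 8 = 15/2.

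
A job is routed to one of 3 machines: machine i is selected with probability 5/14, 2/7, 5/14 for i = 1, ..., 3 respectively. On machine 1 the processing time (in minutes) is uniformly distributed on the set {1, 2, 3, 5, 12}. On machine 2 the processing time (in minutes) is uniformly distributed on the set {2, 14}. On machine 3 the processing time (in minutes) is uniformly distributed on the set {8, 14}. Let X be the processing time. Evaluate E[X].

55/7

E[X | machine 1] = (1+2+3+5+12)/5 = 23/5.
E[X | machine 2] = (2+14)/2 = 8.
E[X | machine 3] = (8+14)/2 = 11.
By the law of total expectation,
E[X] = (5/14)·(23/5) + (2/7)·(8) + (5/14)·(11) = 55/7.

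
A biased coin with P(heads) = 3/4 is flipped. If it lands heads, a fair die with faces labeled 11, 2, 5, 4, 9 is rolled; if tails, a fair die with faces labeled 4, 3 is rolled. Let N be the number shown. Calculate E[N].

221/40

E[N | heads] = (11+2+5+4+9)/5 = 31/5.
E[N | tails] = (4+3)/2 = 7/2.
E[N] = (3/4)·(31/5) + (1/4)·(7/2) = 221/40.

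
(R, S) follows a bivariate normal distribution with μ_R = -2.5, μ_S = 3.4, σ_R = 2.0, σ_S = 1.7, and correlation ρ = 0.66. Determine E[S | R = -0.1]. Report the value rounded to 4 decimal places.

The regression of S on R has slope ρ·σ_S/σ_R and passes through (μ_R, μ_S).
E[S | R=-0.1] = 3.4 + (0.66)·(1.7/2.0)·(-0.1 − (-2.5)) = 3.4 + (0.561)·(2.4) = 4.7464.

4.7464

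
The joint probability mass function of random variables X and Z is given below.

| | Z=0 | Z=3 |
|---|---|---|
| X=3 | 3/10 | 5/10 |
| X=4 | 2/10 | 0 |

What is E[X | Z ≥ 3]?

3

P(Z ≥ 3) = 1/2.
Σ X·P over the event = 3·(5/10) = 3/2.
E[X | Z ≥ 3] = (3/2) / (1/2) = 3.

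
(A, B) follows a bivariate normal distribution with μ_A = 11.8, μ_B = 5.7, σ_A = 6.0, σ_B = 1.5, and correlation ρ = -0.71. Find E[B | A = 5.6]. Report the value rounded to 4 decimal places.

The regression of B on A has slope ρ·σ_B/σ_A and passes through (μ_A, μ_B).
E[B | A=5.6] = 5.7 + (-0.71)·(1.5/6.0)·(5.6 − (11.8)) = 5.7 + (-0.1775)·(-6.2) = 6.8005.

6.8005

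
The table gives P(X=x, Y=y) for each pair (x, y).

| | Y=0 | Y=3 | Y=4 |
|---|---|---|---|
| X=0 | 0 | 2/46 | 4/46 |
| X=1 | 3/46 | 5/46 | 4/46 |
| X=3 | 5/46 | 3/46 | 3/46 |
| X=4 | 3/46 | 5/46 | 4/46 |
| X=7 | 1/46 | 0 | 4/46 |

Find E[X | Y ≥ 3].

P(Y ≥ 3) = 17/23.
Summing X·P(X=x,Y=y) over the conditioning event gives 91/46.
E[X | Y ≥ 3] = (91/46) / (17/23) = 91/34.

91/34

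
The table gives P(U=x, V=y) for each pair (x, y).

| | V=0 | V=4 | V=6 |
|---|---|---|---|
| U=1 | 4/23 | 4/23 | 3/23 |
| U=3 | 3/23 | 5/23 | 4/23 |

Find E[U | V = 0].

13/7

P(V = 0) = 7/23.
Σ U·P over the event = 1·(4/23) + 3·(3/23) = 13/23.
E[U | V = 0] = (13/23) / (7/23) = 13/7.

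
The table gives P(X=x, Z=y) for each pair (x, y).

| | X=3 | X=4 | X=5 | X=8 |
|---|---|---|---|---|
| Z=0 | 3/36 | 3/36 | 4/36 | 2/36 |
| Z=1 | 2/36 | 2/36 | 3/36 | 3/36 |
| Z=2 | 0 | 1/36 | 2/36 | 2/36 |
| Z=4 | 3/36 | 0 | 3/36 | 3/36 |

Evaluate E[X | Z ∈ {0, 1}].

5

P(Z ∈ {0, 1}) = 11/18.
Summing X·P(X=x,Z=y) over the conditioning event gives 55/18.
E[X | Z ∈ {0, 1}] = (55/18) / (11/18) = 5.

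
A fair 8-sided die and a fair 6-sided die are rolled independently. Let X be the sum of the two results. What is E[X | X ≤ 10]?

132/19

P(X ≤ 10) = 19/24.
E[X | X ≤ 10] = (11/2) / (19/24) = 132/19.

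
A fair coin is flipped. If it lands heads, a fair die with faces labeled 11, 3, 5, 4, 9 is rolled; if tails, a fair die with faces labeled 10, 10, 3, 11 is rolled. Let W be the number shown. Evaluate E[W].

149/20

E[W | heads] = (11+3+5+4+9)/5 = 32/5.
E[W | tails] = (10+10+3+11)/4 = 17/2.
By the law of total expectation,
E[W] = (1/2)·(32/5) + (1/2)·(17/2) = 149/20.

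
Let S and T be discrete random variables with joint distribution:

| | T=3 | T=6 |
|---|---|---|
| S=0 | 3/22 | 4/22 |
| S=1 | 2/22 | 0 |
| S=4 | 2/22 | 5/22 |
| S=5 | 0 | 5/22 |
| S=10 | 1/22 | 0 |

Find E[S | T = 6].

P(T = 6) = 7/11.
Σ S·P over the event = 0·(4/22) + 4·(5/22) + 5·(5/22) = 45/22.
E[S | T = 6] = (45/22) / (7/11) = 45/14.

45/14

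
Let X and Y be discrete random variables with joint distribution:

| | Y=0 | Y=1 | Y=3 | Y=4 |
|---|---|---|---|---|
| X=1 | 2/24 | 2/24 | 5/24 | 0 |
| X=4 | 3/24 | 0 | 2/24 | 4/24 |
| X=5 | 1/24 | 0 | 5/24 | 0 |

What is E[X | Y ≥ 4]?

4

P(Y ≥ 4) = 1/6.
Σ X·P over the event = 4·(4/24) = 2/3.
E[X | Y ≥ 4] = (2/3) / (1/6) = 4.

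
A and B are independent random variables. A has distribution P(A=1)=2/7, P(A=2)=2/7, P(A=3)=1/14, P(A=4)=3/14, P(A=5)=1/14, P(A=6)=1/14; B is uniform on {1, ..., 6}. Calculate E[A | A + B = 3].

P(A + B = 3) = 2/21.
Summing A·P(x,y) over outcomes with A + B = 3 gives 1/7.
E[A | A + B = 3] = (1/7) / (2/21) = 3/2.

3/2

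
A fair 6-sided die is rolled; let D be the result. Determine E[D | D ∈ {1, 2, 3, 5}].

P(D ∈ {1, 2, 3, 5}) = 2/3.
Σ over the event: 1·1/6 + 2·1/6 + 3·1/6 + 5·1/6 = 11/6.
E[D | D ∈ {1, 2, 3, 5}] = (11/6) / (2/3) = 11/4.

11/4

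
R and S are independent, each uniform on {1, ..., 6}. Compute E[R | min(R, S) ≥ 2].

4

P(min(R, S) ≥ 2) = 25/36.
Summing R·P(x,y) over outcomes with min(R, S) ≥ 2 gives 25/9.
E[R | min(R, S) ≥ 2] = (25/9) / (25/36) = 4.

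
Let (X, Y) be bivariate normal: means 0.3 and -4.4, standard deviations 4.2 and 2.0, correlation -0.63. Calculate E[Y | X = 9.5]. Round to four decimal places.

-7.1600

For a bivariate normal, E[Y | X=x] = μ_Y + ρ·(σ_Y/σ_X)·(x − μ_X).
E[Y | X=9.5] = -4.4 + (-0.63)·(2.0/4.2)·(9.5 − (0.3)) = -4.4 + (-0.3)·(9.2) = -7.1600.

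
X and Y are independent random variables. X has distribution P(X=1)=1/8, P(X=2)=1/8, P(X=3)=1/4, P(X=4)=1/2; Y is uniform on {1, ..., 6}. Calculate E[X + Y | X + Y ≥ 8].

P(X + Y ≥ 8) = 17/48.
Summing (X+Y)·P(x,y) over outcomes with X + Y ≥ 8 gives 25/8.
E[X + Y | X + Y ≥ 8] = (25/8) / (17/48) = 150/17.

150/17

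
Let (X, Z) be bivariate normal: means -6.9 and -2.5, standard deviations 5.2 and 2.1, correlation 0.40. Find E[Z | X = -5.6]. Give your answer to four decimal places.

-2.2900

For a bivariate normal, E[Z | X=x] = μ_Z + ρ·(σ_Z/σ_X)·(x − μ_X).
E[Z | X=-5.6] = -2.5 + (0.40)·(2.1/5.2)·(-5.6 − (-6.9)) = -2.5 + (0.16154)·(1.3) = -2.2900.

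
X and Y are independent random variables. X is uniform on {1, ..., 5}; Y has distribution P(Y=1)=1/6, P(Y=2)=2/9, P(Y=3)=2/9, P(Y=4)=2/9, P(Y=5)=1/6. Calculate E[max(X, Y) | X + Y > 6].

14/3

P(X + Y > 6) = 2/5.
Summing max(X,Y)·P(x,y) over outcomes with X + Y > 6 gives 28/15.
E[max(X, Y) | X + Y > 6] = (28/15) / (2/5) = 14/3.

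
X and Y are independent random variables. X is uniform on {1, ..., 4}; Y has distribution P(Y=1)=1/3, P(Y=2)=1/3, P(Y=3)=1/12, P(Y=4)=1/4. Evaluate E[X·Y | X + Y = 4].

P(X + Y = 4) = 3/16.
Summing XY·P(x,y) over outcomes with X + Y = 4 gives 31/48.
E[X·Y | X + Y = 4] = (31/48) / (3/16) = 31/9.

31/9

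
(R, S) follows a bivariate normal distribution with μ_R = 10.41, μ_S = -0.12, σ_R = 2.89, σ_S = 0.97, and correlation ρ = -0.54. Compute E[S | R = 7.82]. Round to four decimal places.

The regression of S on R has slope ρ·σ_S/σ_R and passes through (μ_R, μ_S).
E[S | R=7.82] = -0.12 + (-0.54)·(0.97/2.89)·(7.82 − (10.41)) = -0.12 + (-0.18125)·(-2.59) = 0.3494.

0.3494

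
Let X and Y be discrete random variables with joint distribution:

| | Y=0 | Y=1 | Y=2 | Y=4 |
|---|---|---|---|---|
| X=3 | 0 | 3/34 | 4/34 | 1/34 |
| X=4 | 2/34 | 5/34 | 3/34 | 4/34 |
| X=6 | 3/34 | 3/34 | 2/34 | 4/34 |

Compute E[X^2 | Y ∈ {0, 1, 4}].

P(Y ∈ {0, 1, 4}) = 25/34.
Σ X^2·P over the event = 9·(3/34) + 9·(1/34) + 16·(2/34) + 16·(5/34) + 16·(4/34) + 36·(3/34) + 36·(3/34) + 36·(4/34) = 286/17.
E[X^2 | Y ∈ {0, 1, 4}] = (286/17) / (25/34) = 572/25.

572/25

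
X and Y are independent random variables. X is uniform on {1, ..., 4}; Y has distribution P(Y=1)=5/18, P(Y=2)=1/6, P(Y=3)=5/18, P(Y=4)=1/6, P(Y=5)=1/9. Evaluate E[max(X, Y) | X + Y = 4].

36/13

P(X + Y = 4) = 13/72.
Summing max(X,Y)·P(x,y) over outcomes with X + Y = 4 gives 1/2.
E[max(X, Y) | X + Y = 4] = (1/2) / (13/72) = 36/13.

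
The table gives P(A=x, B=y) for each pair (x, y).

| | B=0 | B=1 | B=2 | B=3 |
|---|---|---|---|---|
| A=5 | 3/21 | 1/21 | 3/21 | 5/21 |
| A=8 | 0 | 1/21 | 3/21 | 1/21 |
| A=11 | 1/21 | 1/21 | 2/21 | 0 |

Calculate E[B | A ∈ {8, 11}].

P(A ∈ {8, 11}) = 3/7.
Summing B·P(A=x,B=y) over the conditioning event gives 5/7.
E[B | A ∈ {8, 11}] = (5/7) / (3/7) = 5/3.

5/3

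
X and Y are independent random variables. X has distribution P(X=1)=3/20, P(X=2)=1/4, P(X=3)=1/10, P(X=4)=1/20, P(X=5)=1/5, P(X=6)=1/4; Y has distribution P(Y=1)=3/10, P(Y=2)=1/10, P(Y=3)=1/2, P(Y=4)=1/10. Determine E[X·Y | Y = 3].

219/20

P(Y = 3) = 1/2.
Summing XY·P(x,y) over outcomes with Y = 3 gives 219/40.
E[X·Y | Y = 3] = (219/40) / (1/2) = 219/20.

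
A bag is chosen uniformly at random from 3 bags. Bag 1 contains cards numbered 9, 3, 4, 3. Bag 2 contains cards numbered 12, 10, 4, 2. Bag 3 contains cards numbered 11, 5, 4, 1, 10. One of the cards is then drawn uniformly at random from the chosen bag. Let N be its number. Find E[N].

E[N | bag 1] = (9+3+4+3)/4 = 19/4.
E[N | bag 2] = (12+10+4+2)/4 = 7.
E[N | bag 3] = (11+5+4+1+10)/5 = 31/5.
By the law of total expectation,
E[N] = (1/3)·(19/4) + (1/3)·(7) + (1/3)·(31/5) = 359/60.

359/60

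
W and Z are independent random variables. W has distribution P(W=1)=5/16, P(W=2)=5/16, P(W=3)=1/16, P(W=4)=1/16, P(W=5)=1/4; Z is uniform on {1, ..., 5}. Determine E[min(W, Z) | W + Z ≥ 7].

83/26

P(W + Z ≥ 7) = 13/40.
Summing min(W,Z)·P(x,y) over outcomes with W + Z ≥ 7 gives 83/80.
E[min(W, Z) | W + Z ≥ 7] = (83/80) / (13/40) = 83/26.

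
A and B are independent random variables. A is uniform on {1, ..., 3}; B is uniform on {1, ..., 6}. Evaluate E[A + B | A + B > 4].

79/12

P(A + B > 4) = 2/3.
Summing (A+B)·P(x,y) over outcomes with A + B > 4 gives 79/18.
E[A + B | A + B > 4] = (79/18) / (2/3) = 79/12.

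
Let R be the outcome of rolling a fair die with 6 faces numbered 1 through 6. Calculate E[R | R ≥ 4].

5

Given R ≥ 4, R is equally likely to be any of {4, 5, 6}.
E[R | R ≥ 4] = (4 + 5 + 6) / 3 = 5.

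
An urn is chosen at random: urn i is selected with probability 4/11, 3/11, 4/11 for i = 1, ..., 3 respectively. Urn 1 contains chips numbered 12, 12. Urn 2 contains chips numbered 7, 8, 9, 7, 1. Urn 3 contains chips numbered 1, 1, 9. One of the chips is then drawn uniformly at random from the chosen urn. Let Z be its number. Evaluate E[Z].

E[Z | urn 1] = (12+12)/2 = 12.
E[Z | urn 2] = (7+8+9+7+1)/5 = 32/5.
E[Z | urn 3] = (1+1+9)/3 = 11/3.
By the law of total expectation,
E[Z] = (4/11)·(12) + (3/11)·(32/5) + (4/11)·(11/3) = 1228/165.

1228/165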